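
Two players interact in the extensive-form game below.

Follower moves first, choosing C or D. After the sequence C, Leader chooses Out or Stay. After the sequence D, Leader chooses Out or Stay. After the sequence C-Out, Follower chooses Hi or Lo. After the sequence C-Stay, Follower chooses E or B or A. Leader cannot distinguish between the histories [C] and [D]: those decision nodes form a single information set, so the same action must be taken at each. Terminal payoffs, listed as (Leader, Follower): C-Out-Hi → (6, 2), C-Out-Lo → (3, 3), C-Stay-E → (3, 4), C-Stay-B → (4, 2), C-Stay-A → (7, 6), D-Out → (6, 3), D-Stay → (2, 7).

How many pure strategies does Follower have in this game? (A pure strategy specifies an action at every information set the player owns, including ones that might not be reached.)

12

Follower owns the root with actions {C, D} — two choices.
Follower owns the node after C-Out with actions {Hi, Lo} — two choices.
Follower owns the node after C-Stay with actions {E, B, A} — three choices.
A pure strategy fixes one action at each information set independently, so the count is the product 2 × 2 × 3 = 12.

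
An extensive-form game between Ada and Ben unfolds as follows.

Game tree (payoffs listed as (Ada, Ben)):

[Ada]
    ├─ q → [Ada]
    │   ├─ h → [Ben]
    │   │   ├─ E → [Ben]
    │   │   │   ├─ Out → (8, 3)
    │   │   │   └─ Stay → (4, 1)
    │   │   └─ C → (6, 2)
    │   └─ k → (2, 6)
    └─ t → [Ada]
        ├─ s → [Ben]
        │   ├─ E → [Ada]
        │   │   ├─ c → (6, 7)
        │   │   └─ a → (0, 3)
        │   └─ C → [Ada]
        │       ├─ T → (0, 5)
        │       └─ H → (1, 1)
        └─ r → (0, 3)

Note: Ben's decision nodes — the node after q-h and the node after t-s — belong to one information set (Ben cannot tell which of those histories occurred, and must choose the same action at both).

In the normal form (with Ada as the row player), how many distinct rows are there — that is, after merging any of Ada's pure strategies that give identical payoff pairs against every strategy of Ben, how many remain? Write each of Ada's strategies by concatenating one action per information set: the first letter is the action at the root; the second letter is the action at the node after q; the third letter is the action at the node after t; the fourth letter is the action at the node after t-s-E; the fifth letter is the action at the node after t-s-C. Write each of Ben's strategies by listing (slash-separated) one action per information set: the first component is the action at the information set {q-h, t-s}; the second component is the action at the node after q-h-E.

Ada has 32 pure strategies: qhscT, qhscH, qhsaT, qhsaH, qhrcT, qhrcH, qhraT, qhraH, qkscT, qkscH, qksaT, qksaH, qkrcT, qkrcH, qkraT, qkraH, thscT, thscH, thsaT, thsaH, thrcT, thrcH, thraT, thraH, tkscT, tkscH, tksaT, tksaH, tkrcT, tkrcH, tkraT, tkraH. Columns: E/Out, E/Stay, C/Out, C/Stay.
{qhscT, qhscH, qhsaT, qhsaH, qhrcT, qhrcH, qhraT, qhraH} → row (8,3) (4,1) (6,2) (6,2)
{qkscT, qkscH, qksaT, qksaH, qkrcT, qkrcH, qkraT, qkraH} → row (2,6) (2,6) (2,6) (2,6)
{thscT, tkscT} → row (6,7) (6,7) (0,5) (0,5)
{thscH, tkscH} → row (6,7) (6,7) (1,1) (1,1)
{thsaT, tksaT} → row (0,3) (0,3) (0,5) (0,5)
{thsaH, tksaH} → row (0,3) (0,3) (1,1) (1,1)
{thrcT, thrcH, thraT, thraH, tkrcT, tkrcH, tkraT, tkraH} → row (0,3) (0,3) (0,3) (0,3)
That's 7 distinct rows out of 32 strategies.

7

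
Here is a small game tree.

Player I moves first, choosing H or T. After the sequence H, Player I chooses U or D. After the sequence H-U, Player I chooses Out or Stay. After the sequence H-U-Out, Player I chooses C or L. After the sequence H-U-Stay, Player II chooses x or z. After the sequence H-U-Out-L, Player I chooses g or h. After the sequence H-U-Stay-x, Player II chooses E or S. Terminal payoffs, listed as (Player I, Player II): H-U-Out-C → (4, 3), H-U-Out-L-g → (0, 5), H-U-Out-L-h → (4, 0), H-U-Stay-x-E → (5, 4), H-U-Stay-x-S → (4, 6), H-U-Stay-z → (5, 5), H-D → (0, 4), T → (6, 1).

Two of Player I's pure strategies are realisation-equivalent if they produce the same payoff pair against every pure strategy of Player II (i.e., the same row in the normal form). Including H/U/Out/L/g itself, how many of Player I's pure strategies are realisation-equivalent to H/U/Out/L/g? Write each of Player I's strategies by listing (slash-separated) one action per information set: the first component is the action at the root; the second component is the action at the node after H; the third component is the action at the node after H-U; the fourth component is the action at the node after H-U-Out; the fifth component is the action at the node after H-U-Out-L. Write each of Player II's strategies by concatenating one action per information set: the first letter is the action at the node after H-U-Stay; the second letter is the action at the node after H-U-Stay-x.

Row for H/U/Out/L/g (columns xE, xS, zE, zS): (0,5) (0,5) (0,5) (0,5).
Every one of Player I's information sets is on the play path for some reply by Player II when Player I follows H/U/Out/L/g.
Changing the action at any of them therefore changes at least one column, so only H/U/Out/L/g itself gives this row.

1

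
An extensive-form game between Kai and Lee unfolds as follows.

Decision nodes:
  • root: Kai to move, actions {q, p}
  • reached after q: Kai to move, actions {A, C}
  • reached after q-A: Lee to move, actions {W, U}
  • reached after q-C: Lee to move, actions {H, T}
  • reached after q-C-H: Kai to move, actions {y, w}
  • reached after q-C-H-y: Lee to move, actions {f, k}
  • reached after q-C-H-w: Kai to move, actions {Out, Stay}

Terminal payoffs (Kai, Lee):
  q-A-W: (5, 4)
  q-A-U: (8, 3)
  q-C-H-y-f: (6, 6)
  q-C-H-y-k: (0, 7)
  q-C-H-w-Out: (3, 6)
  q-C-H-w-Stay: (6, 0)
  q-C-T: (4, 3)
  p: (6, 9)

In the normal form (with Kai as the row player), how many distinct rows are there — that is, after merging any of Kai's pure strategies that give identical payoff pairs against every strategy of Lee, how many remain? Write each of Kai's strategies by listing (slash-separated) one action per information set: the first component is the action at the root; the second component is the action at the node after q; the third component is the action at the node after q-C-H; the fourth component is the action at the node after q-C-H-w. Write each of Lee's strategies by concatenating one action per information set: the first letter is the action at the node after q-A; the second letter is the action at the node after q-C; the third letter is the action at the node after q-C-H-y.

5

Kai has 16 pure strategies: q/A/y/Out, q/A/y/Stay, q/A/w/Out, q/A/w/Stay, q/C/y/Out, q/C/y/Stay, q/C/w/Out, q/C/w/Stay, p/A/y/Out, p/A/y/Stay, p/A/w/Out, p/A/w/Stay, p/C/y/Out, p/C/y/Stay, p/C/w/Out, p/C/w/Stay. Columns: WHf, WHk, WTf, WTk, UHf, UHk, UTf, UTk.
{q/A/y/Out, q/A/y/Stay, q/A/w/Out, q/A/w/Stay} → row (5,4) (5,4) (5,4) (5,4) (8,3) (8,3) (8,3) (8,3)
{q/C/y/Out, q/C/y/Stay} → row (6,6) (0,7) (4,3) (4,3) (6,6) (0,7) (4,3) (4,3)
{q/C/w/Out} → row (3,6) (3,6) (4,3) (4,3) (3,6) (3,6) (4,3) (4,3)
{q/C/w/Stay} → row (6,0) (6,0) (4,3) (4,3) (6,0) (6,0) (4,3) (4,3)
{p/A/y/Out, p/A/y/Stay, p/A/w/Out, p/A/w/Stay, p/C/y/Out, p/C/y/Stay, p/C/w/Out, p/C/w/Stay} → row (6,9) (6,9) (6,9) (6,9) (6,9) (6,9) (6,9) (6,9)
That's 5 distinct rows out of 16 strategies.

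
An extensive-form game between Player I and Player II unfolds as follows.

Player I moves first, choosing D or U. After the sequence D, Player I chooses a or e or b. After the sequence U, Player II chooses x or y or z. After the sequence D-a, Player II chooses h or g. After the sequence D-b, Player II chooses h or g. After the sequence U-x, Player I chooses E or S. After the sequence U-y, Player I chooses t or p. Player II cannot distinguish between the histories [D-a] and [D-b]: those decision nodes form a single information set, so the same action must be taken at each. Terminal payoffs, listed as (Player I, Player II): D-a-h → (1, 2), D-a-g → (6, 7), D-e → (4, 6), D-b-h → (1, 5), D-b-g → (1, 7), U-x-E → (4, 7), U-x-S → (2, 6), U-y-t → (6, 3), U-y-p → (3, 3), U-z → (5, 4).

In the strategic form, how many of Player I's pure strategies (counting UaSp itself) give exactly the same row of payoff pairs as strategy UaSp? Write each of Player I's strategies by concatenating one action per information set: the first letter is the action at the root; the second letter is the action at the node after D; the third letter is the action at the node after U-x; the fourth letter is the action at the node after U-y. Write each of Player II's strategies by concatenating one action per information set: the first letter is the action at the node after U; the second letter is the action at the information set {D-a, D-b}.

Row for UaSp (columns xh, xg, yh, yg, zh, zg): (2,6) (2,6) (3,3) (3,3) (5,4) (5,4).
Under UaSp, Player I's choice at the node after D can never be reached regardless of what Player II does, so varying those choices leaves every outcome unchanged.
Holding the reachable choices fixed and varying the unreachable one freely already gives 3 equivalent strategies.
No other strategy reproduces this row, so those 3 are the full class: UaSp, UeSp, UbSp.

3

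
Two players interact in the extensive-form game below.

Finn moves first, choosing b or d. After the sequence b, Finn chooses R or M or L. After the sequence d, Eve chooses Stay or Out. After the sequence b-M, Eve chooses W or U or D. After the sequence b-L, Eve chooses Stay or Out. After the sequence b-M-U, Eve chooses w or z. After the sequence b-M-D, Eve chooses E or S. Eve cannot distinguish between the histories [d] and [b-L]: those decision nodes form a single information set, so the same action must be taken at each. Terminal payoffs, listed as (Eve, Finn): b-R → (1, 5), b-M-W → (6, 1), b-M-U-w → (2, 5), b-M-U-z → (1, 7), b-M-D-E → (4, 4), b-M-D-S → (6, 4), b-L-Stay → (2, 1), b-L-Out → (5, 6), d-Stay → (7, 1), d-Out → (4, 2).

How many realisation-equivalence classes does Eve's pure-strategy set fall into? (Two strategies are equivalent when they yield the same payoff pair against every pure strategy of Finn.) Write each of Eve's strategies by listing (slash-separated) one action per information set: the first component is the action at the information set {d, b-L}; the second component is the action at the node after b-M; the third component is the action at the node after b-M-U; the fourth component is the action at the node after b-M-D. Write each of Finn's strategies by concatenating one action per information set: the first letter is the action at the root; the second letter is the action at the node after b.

Eve has 24 pure strategies: Stay/W/w/E, Stay/W/w/S, Stay/W/z/E, Stay/W/z/S, Stay/U/w/E, Stay/U/w/S, Stay/U/z/E, Stay/U/z/S, Stay/D/w/E, Stay/D/w/S, Stay/D/z/E, Stay/D/z/S, Out/W/w/E, Out/W/w/S, Out/W/z/E, Out/W/z/S, Out/U/w/E, Out/U/w/S, Out/U/z/E, Out/U/z/S, Out/D/w/E, Out/D/w/S, Out/D/z/E, Out/D/z/S. Columns: bR, bM, bL, dR, dM, dL.
{Stay/W/w/E, Stay/W/w/S, Stay/W/z/E, Stay/W/z/S} → row (1,5) (6,1) (2,1) (7,1) (7,1) (7,1)
{Stay/U/w/E, Stay/U/w/S} → row (1,5) (2,5) (2,1) (7,1) (7,1) (7,1)
{Stay/U/z/E, Stay/U/z/S} → row (1,5) (1,7) (2,1) (7,1) (7,1) (7,1)
{Stay/D/w/E, Stay/D/z/E} → row (1,5) (4,4) (2,1) (7,1) (7,1) (7,1)
{Stay/D/w/S, Stay/D/z/S} → row (1,5) (6,4) (2,1) (7,1) (7,1) (7,1)
{Out/W/w/E, Out/W/w/S, Out/W/z/E, Out/W/z/S} → row (1,5) (6,1) (5,6) (4,2) (4,2) (4,2)
{Out/U/w/E, Out/U/w/S} → row (1,5) (2,5) (5,6) (4,2) (4,2) (4,2)
{Out/U/z/E, Out/U/z/S} → row (1,5) (1,7) (5,6) (4,2) (4,2) (4,2)
{Out/D/w/E, Out/D/z/E} → row (1,5) (4,4) (5,6) (4,2) (4,2) (4,2)
{Out/D/w/S, Out/D/z/S} → row (1,5) (6,4) (5,6) (4,2) (4,2) (4,2)
That's 10 distinct rows out of 24 strategies.

10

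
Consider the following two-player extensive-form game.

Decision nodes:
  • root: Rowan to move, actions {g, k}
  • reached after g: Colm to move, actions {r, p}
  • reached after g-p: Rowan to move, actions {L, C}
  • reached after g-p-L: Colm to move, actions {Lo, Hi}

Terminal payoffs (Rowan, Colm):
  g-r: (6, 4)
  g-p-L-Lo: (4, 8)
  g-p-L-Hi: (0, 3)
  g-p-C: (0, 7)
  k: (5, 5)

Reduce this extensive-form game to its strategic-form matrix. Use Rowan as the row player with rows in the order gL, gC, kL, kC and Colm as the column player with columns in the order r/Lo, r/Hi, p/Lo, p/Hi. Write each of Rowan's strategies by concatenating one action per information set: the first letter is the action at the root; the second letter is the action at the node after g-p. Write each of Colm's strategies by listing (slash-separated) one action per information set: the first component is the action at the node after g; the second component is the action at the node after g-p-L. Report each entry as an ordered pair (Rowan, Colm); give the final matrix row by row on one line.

         r/Lo     r/Hi     p/Lo     p/Hi
  gL    (6,4)    (6,4)    (4,8)    (0,3)
  gC    (6,4)    (6,4)    (0,7)    (0,7)
  kL    (5,5)    (5,5)    (5,5)    (5,5)
  kC    (5,5)    (5,5)    (5,5)    (5,5)

gL: (6,4) (6,4) (4,8) (0,3) | gC: (6,4) (6,4) (0,7) (0,7) | kL: (5,5) (5,5) (5,5) (5,5) | kC: (5,5) (5,5) (5,5) (5,5)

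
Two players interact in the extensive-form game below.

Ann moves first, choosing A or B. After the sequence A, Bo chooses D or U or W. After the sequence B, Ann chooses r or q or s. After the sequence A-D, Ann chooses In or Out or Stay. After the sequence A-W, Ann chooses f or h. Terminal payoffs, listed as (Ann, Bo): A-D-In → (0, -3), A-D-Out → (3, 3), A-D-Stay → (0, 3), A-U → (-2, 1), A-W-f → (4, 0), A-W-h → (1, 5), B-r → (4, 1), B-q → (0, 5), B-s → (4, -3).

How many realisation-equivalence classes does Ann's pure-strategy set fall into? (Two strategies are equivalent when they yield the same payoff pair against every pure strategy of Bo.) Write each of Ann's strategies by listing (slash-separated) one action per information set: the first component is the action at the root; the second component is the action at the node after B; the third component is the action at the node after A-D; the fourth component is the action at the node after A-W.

9

Ann has 36 pure strategies: A/r/In/f, A/r/In/h, A/r/Out/f, A/r/Out/h, A/r/Stay/f, A/r/Stay/h, A/q/In/f, A/q/In/h, A/q/Out/f, A/q/Out/h, A/q/Stay/f, A/q/Stay/h, A/s/In/f, A/s/In/h, A/s/Out/f, A/s/Out/h, A/s/Stay/f, A/s/Stay/h, B/r/In/f, B/r/In/h, B/r/Out/f, B/r/Out/h, B/r/Stay/f, B/r/Stay/h, B/q/In/f, B/q/In/h, B/q/Out/f, B/q/Out/h, B/q/Stay/f, B/q/Stay/h, B/s/In/f, B/s/In/h, B/s/Out/f, B/s/Out/h, B/s/Stay/f, B/s/Stay/h. Columns: D, U, W.
{A/r/In/f, A/q/In/f, A/s/In/f} → row (0,-3) (-2,1) (4,0)
{A/r/In/h, A/q/In/h, A/s/In/h} → row (0,-3) (-2,1) (1,5)
{A/r/Out/f, A/q/Out/f, A/s/Out/f} → row (3,3) (-2,1) (4,0)
{A/r/Out/h, A/q/Out/h, A/s/Out/h} → row (3,3) (-2,1) (1,5)
{A/r/Stay/f, A/q/Stay/f, A/s/Stay/f} → row (0,3) (-2,1) (4,0)
{A/r/Stay/h, A/q/Stay/h, A/s/Stay/h} → row (0,3) (-2,1) (1,5)
{B/r/In/f, B/r/In/h, B/r/Out/f, B/r/Out/h, B/r/Stay/f, B/r/Stay/h} → row (4,1) (4,1) (4,1)
{B/q/In/f, B/q/In/h, B/q/Out/f, B/q/Out/h, B/q/Stay/f, B/q/Stay/h} → row (0,5) (0,5) (0,5)
{B/s/In/f, B/s/In/h, B/s/Out/f, B/s/Out/h, B/s/Stay/f, B/s/Stay/h} → row (4,-3) (4,-3) (4,-3)
That's 9 distinct rows out of 36 strategies.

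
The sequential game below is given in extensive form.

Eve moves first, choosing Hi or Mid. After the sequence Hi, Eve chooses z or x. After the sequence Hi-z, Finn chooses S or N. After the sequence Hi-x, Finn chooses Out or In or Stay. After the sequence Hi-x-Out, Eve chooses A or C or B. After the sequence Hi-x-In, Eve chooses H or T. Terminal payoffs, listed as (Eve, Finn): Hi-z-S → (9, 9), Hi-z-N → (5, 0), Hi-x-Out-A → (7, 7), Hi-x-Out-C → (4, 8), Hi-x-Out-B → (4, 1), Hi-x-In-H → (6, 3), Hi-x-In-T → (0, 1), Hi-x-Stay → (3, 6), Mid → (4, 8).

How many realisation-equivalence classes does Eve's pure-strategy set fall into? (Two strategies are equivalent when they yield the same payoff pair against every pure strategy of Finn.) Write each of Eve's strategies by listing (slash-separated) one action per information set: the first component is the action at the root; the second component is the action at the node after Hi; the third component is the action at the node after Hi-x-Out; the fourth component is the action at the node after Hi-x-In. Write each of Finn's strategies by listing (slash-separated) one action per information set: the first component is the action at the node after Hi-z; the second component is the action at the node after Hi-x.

8

Eve has 24 pure strategies: Hi/z/A/H, Hi/z/A/T, Hi/z/C/H, Hi/z/C/T, Hi/z/B/H, Hi/z/B/T, Hi/x/A/H, Hi/x/A/T, Hi/x/C/H, Hi/x/C/T, Hi/x/B/H, Hi/x/B/T, Mid/z/A/H, Mid/z/A/T, Mid/z/C/H, Mid/z/C/T, Mid/z/B/H, Mid/z/B/T, Mid/x/A/H, Mid/x/A/T, Mid/x/C/H, Mid/x/C/T, Mid/x/B/H, Mid/x/B/T. Columns: S/Out, S/In, S/Stay, N/Out, N/In, N/Stay.
{Hi/z/A/H, Hi/z/A/T, Hi/z/C/H, Hi/z/C/T, Hi/z/B/H, Hi/z/B/T} → row (9,9) (9,9) (9,9) (5,0) (5,0) (5,0)
{Hi/x/A/H} → row (7,7) (6,3) (3,6) (7,7) (6,3) (3,6)
{Hi/x/A/T} → row (7,7) (0,1) (3,6) (7,7) (0,1) (3,6)
{Hi/x/C/H} → row (4,8) (6,3) (3,6) (4,8) (6,3) (3,6)
{Hi/x/C/T} → row (4,8) (0,1) (3,6) (4,8) (0,1) (3,6)
{Hi/x/B/H} → row (4,1) (6,3) (3,6) (4,1) (6,3) (3,6)
{Hi/x/B/T} → row (4,1) (0,1) (3,6) (4,1) (0,1) (3,6)
{Mid/z/A/H, Mid/z/A/T, Mid/z/C/H, Mid/z/C/T, Mid/z/B/H, Mid/z/B/T, Mid/x/A/H, Mid/x/A/T, Mid/x/C/H, Mid/x/C/T, Mid/x/B/H, Mid/x/B/T} → row (4,8) (4,8) (4,8) (4,8) (4,8) (4,8)
That's 8 distinct rows out of 24 strategies.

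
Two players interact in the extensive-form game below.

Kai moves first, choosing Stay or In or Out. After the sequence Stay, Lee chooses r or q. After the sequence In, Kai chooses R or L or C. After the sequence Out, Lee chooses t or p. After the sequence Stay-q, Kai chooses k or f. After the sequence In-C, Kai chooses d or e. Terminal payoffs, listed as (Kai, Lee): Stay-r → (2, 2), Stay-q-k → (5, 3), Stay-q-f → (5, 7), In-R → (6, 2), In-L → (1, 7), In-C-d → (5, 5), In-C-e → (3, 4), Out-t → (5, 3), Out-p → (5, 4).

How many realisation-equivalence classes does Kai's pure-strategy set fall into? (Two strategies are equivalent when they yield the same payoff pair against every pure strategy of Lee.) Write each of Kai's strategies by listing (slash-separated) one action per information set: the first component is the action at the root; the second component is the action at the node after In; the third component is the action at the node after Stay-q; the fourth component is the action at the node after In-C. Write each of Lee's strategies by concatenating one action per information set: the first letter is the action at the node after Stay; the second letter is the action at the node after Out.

Kai has 36 pure strategies: Stay/R/k/d, Stay/R/k/e, Stay/R/f/d, Stay/R/f/e, Stay/L/k/d, Stay/L/k/e, Stay/L/f/d, Stay/L/f/e, Stay/C/k/d, Stay/C/k/e, Stay/C/f/d, Stay/C/f/e, In/R/k/d, In/R/k/e, In/R/f/d, In/R/f/e, In/L/k/d, In/L/k/e, In/L/f/d, In/L/f/e, In/C/k/d, In/C/k/e, In/C/f/d, In/C/f/e, Out/R/k/d, Out/R/k/e, Out/R/f/d, Out/R/f/e, Out/L/k/d, Out/L/k/e, Out/L/f/d, Out/L/f/e, Out/C/k/d, Out/C/k/e, Out/C/f/d, Out/C/f/e. Columns: rt, rp, qt, qp.
{Stay/R/k/d, Stay/R/k/e, Stay/L/k/d, Stay/L/k/e, Stay/C/k/d, Stay/C/k/e} → row (2,2) (2,2) (5,3) (5,3)
{Stay/R/f/d, Stay/R/f/e, Stay/L/f/d, Stay/L/f/e, Stay/C/f/d, Stay/C/f/e} → row (2,2) (2,2) (5,7) (5,7)
{In/R/k/d, In/R/k/e, In/R/f/d, In/R/f/e} → row (6,2) (6,2) (6,2) (6,2)
{In/L/k/d, In/L/k/e, In/L/f/d, In/L/f/e} → row (1,7) (1,7) (1,7) (1,7)
{In/C/k/d, In/C/f/d} → row (5,5) (5,5) (5,5) (5,5)
{In/C/k/e, In/C/f/e} → row (3,4) (3,4) (3,4) (3,4)
{Out/R/k/d, Out/R/k/e, Out/R/f/d, Out/R/f/e, Out/L/k/d, Out/L/k/e, Out/L/f/d, Out/L/f/e, Out/C/k/d, Out/C/k/e, Out/C/f/d, Out/C/f/e} → row (5,3) (5,4) (5,3) (5,4)
That's 7 distinct rows out of 36 strategies.

7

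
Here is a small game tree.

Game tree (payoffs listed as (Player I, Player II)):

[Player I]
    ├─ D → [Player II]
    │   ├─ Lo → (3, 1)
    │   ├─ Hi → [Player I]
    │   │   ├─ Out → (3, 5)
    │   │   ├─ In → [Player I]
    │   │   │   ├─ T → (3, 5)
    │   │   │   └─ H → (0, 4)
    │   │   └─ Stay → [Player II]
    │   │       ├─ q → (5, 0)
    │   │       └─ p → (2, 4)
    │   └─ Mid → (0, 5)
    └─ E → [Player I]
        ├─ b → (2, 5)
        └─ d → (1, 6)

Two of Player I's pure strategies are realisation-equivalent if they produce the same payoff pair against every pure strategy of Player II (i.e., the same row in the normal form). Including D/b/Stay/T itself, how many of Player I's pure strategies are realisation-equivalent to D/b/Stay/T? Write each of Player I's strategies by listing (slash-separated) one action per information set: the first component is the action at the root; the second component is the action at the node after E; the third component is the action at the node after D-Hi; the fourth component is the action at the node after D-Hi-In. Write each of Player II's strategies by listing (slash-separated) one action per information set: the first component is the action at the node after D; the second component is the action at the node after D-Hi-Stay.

4

Row for D/b/Stay/T (columns Lo/q, Lo/p, Hi/q, Hi/p, Mid/q, Mid/p): (3,1) (3,1) (5,0) (2,4) (0,5) (0,5).
Under D/b/Stay/T, Player I's choice at the node after E and at the node after D-Hi-In can never be reached regardless of what Player II does, so varying those choices leaves every outcome unchanged.
Holding the reachable choices fixed and varying the unreachable ones freely already gives 2 × 2 = 4 equivalent strategies.
No other strategy reproduces this row, so those 4 are the full class: D/b/Stay/T, D/b/Stay/H, D/d/Stay/T, D/d/Stay/H.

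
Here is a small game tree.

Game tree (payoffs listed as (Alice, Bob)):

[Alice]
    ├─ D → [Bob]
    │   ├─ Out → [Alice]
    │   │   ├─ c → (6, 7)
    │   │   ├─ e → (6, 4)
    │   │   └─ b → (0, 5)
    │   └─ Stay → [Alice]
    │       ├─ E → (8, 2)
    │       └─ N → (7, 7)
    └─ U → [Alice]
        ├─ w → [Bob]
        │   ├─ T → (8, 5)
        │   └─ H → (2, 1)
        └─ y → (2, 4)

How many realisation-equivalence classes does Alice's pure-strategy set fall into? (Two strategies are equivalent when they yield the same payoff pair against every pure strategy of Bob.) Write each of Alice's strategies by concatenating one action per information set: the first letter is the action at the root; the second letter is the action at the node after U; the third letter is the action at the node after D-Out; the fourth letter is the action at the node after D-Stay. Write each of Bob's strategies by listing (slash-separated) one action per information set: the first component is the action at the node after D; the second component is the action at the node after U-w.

Alice has 24 pure strategies: DwcE, DwcN, DweE, DweN, DwbE, DwbN, DycE, DycN, DyeE, DyeN, DybE, DybN, UwcE, UwcN, UweE, UweN, UwbE, UwbN, UycE, UycN, UyeE, UyeN, UybE, UybN. Columns: Out/T, Out/H, Stay/T, Stay/H.
{DwcE, DycE} → row (6,7) (6,7) (8,2) (8,2)
{DwcN, DycN} → row (6,7) (6,7) (7,7) (7,7)
{DweE, DyeE} → row (6,4) (6,4) (8,2) (8,2)
{DweN, DyeN} → row (6,4) (6,4) (7,7) (7,7)
{DwbE, DybE} → row (0,5) (0,5) (8,2) (8,2)
{DwbN, DybN} → row (0,5) (0,5) (7,7) (7,7)
{UwcE, UwcN, UweE, UweN, UwbE, UwbN} → row (8,5) (2,1) (8,5) (2,1)
{UycE, UycN, UyeE, UyeN, UybE, UybN} → row (2,4) (2,4) (2,4) (2,4)
That's 8 distinct rows out of 24 strategies.

8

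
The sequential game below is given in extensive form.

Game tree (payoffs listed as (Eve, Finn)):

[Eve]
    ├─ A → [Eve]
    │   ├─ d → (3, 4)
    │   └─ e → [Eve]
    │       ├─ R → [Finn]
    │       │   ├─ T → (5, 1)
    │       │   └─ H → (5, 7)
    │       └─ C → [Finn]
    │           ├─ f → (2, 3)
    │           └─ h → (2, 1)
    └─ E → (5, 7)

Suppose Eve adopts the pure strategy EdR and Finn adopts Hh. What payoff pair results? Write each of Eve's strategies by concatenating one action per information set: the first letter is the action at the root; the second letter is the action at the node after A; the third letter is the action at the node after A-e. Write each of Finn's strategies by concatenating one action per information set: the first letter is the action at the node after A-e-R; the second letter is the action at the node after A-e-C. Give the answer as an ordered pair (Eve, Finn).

(5, 7)

Trace the play path from the root:
  Eve plays E
→ terminal payoff (5, 7).
(Eve's choice at the node after A is never reached on this path, so it doesn't affect the outcome.)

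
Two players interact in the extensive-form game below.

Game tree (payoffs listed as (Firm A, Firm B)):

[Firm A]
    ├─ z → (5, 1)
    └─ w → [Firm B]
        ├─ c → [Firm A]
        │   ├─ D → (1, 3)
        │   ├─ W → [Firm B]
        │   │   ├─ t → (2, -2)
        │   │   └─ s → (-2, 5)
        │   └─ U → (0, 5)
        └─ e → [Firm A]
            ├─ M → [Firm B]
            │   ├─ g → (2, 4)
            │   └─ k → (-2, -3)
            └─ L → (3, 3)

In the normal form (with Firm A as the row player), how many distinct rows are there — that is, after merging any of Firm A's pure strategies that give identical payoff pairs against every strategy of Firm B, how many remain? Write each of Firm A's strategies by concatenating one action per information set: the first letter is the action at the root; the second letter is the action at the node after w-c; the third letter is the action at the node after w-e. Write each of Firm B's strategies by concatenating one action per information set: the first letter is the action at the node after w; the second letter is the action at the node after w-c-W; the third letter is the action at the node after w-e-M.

7

Firm A has 12 pure strategies: zDM, zDL, zWM, zWL, zUM, zUL, wDM, wDL, wWM, wWL, wUM, wUL. Columns: ctg, ctk, csg, csk, etg, etk, esg, esk.
{zDM, zDL, zWM, zWL, zUM, zUL} → row (5,1) (5,1) (5,1) (5,1) (5,1) (5,1) (5,1) (5,1)
{wDM} → row (1,3) (1,3) (1,3) (1,3) (2,4) (-2,-3) (2,4) (-2,-3)
{wDL} → row (1,3) (1,3) (1,3) (1,3) (3,3) (3,3) (3,3) (3,3)
{wWM} → row (2,-2) (2,-2) (-2,5) (-2,5) (2,4) (-2,-3) (2,4) (-2,-3)
{wWL} → row (2,-2) (2,-2) (-2,5) (-2,5) (3,3) (3,3) (3,3) (3,3)
{wUM} → row (0,5) (0,5) (0,5) (0,5) (2,4) (-2,-3) (2,4) (-2,-3)
{wUL} → row (0,5) (0,5) (0,5) (0,5) (3,3) (3,3) (3,3) (3,3)
That's 7 distinct rows out of 12 strategies.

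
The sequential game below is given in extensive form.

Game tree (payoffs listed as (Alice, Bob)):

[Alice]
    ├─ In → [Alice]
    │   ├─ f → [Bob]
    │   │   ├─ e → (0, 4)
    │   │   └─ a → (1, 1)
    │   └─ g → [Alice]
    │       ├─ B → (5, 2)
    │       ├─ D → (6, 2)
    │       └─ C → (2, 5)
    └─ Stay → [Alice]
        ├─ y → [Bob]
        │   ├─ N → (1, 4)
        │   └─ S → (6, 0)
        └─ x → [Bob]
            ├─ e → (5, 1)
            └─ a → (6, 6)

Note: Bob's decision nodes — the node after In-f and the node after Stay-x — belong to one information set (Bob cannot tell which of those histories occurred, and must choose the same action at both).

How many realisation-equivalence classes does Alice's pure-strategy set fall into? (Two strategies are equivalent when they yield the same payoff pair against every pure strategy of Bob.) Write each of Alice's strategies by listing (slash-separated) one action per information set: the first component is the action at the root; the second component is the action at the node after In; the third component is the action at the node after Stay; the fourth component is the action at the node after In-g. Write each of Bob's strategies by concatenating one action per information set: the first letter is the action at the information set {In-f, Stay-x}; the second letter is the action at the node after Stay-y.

Alice has 24 pure strategies: In/f/y/B, In/f/y/D, In/f/y/C, In/f/x/B, In/f/x/D, In/f/x/C, In/g/y/B, In/g/y/D, In/g/y/C, In/g/x/B, In/g/x/D, In/g/x/C, Stay/f/y/B, Stay/f/y/D, Stay/f/y/C, Stay/f/x/B, Stay/f/x/D, Stay/f/x/C, Stay/g/y/B, Stay/g/y/D, Stay/g/y/C, Stay/g/x/B, Stay/g/x/D, Stay/g/x/C. Columns: eN, eS, aN, aS.
{In/f/y/B, In/f/y/D, In/f/y/C, In/f/x/B, In/f/x/D, In/f/x/C} → row (0,4) (0,4) (1,1) (1,1)
{In/g/y/B, In/g/x/B} → row (5,2) (5,2) (5,2) (5,2)
{In/g/y/D, In/g/x/D} → row (6,2) (6,2) (6,2) (6,2)
{In/g/y/C, In/g/x/C} → row (2,5) (2,5) (2,5) (2,5)
{Stay/f/y/B, Stay/f/y/D, Stay/f/y/C, Stay/g/y/B, Stay/g/y/D, Stay/g/y/C} → row (1,4) (6,0) (1,4) (6,0)
{Stay/f/x/B, Stay/f/x/D, Stay/f/x/C, Stay/g/x/B, Stay/g/x/D, Stay/g/x/C} → row (5,1) (5,1) (6,6) (6,6)
That's 6 distinct rows out of 24 strategies.

6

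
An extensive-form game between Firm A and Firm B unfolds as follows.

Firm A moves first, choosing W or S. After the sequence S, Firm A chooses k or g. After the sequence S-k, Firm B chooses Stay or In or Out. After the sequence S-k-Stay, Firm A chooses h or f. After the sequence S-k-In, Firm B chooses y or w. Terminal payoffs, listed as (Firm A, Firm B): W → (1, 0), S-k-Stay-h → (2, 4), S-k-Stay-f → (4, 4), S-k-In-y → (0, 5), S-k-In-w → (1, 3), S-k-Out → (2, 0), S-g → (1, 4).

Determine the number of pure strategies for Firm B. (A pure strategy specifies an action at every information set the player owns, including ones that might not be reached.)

Firm B owns the node after S-k with actions {Stay, In, Out} — three choices.
Firm B owns the node after S-k-In with actions {y, w} — two choices.
A pure strategy fixes one action at each information set independently, so the count is the product 3 × 2 = 6.
(For reference, Firm A has 8 pure strategies, giving a 6×8 normal-form matrix.)

6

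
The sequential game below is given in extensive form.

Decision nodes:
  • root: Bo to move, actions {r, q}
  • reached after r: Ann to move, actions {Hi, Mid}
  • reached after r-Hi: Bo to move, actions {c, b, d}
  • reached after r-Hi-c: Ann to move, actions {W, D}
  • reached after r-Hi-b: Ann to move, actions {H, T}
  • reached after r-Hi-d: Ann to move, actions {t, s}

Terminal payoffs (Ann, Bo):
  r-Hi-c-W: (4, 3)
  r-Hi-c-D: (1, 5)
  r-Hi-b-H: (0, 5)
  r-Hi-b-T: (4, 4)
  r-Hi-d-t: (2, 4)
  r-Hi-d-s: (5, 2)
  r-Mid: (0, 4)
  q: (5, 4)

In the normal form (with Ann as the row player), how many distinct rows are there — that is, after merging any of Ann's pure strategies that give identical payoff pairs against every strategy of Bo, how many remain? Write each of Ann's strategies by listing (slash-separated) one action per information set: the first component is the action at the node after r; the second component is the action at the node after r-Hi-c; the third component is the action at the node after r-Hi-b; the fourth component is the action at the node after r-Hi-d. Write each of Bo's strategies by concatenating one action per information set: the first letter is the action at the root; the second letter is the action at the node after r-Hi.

9

Ann has 16 pure strategies: Hi/W/H/t, Hi/W/H/s, Hi/W/T/t, Hi/W/T/s, Hi/D/H/t, Hi/D/H/s, Hi/D/T/t, Hi/D/T/s, Mid/W/H/t, Mid/W/H/s, Mid/W/T/t, Mid/W/T/s, Mid/D/H/t, Mid/D/H/s, Mid/D/T/t, Mid/D/T/s. Columns: rc, rb, rd, qc, qb, qd.
{Hi/W/H/t} → row (4,3) (0,5) (2,4) (5,4) (5,4) (5,4)
{Hi/W/H/s} → row (4,3) (0,5) (5,2) (5,4) (5,4) (5,4)
{Hi/W/T/t} → row (4,3) (4,4) (2,4) (5,4) (5,4) (5,4)
{Hi/W/T/s} → row (4,3) (4,4) (5,2) (5,4) (5,4) (5,4)
{Hi/D/H/t} → row (1,5) (0,5) (2,4) (5,4) (5,4) (5,4)
{Hi/D/H/s} → row (1,5) (0,5) (5,2) (5,4) (5,4) (5,4)
{Hi/D/T/t} → row (1,5) (4,4) (2,4) (5,4) (5,4) (5,4)
{Hi/D/T/s} → row (1,5) (4,4) (5,2) (5,4) (5,4) (5,4)
{Mid/W/H/t, Mid/W/H/s, Mid/W/T/t, Mid/W/T/s, Mid/D/H/t, Mid/D/H/s, Mid/D/T/t, Mid/D/T/s} → row (0,4) (0,4) (0,4) (5,4) (5,4) (5,4)
That's 9 distinct rows out of 16 strategies.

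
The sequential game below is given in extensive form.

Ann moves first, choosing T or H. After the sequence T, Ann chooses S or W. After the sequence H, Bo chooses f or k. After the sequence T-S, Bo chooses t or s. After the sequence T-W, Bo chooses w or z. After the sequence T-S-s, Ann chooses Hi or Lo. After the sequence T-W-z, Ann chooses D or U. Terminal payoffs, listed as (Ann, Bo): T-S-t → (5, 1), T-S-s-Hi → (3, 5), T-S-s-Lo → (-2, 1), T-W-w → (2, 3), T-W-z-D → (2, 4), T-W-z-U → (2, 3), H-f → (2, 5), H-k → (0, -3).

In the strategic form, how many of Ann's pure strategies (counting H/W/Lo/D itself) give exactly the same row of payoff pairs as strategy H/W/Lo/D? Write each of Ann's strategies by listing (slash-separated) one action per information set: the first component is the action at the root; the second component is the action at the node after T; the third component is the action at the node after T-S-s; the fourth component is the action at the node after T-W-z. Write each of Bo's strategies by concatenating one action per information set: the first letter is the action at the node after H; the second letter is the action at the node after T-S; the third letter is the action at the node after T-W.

8

Row for H/W/Lo/D (columns ftw, ftz, fsw, fsz, ktw, ktz, ksw, ksz): (2,5) (2,5) (2,5) (2,5) (0,-3) (0,-3) (0,-3) (0,-3).
Under H/W/Lo/D, Ann's choice at the node after T and at the node after T-S-s and at the node after T-W-z can never be reached regardless of what Bo does, so varying those choices leaves every outcome unchanged.
Holding the reachable choices fixed and varying the unreachable ones freely already gives 2 × 2 × 2 = 8 equivalent strategies.
No other strategy reproduces this row, so those 8 are the full class: H/S/Hi/D, H/S/Hi/U, H/S/Lo/D, H/S/Lo/U, H/W/Hi/D, H/W/Hi/U, H/W/Lo/D, H/W/Lo/U.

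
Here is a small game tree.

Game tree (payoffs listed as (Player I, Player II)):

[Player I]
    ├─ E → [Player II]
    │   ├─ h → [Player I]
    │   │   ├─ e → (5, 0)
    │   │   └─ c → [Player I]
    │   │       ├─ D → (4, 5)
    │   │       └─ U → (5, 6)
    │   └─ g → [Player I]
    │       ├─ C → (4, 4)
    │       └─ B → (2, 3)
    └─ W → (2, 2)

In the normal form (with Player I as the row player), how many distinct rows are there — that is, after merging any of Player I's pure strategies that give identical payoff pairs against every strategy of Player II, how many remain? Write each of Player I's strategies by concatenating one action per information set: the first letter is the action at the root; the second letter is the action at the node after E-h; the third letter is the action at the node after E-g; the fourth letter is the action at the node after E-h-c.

7

Player I has 16 pure strategies: EeCD, EeCU, EeBD, EeBU, EcCD, EcCU, EcBD, EcBU, WeCD, WeCU, WeBD, WeBU, WcCD, WcCU, WcBD, WcBU. Columns: h, g.
{EeCD, EeCU} → row (5,0) (4,4)
{EeBD, EeBU} → row (5,0) (2,3)
{EcCD} → row (4,5) (4,4)
{EcCU} → row (5,6) (4,4)
{EcBD} → row (4,5) (2,3)
{EcBU} → row (5,6) (2,3)
{WeCD, WeCU, WeBD, WeBU, WcCD, WcCU, WcBD, WcBU} → row (2,2) (2,2)
That's 7 distinct rows out of 16 strategies.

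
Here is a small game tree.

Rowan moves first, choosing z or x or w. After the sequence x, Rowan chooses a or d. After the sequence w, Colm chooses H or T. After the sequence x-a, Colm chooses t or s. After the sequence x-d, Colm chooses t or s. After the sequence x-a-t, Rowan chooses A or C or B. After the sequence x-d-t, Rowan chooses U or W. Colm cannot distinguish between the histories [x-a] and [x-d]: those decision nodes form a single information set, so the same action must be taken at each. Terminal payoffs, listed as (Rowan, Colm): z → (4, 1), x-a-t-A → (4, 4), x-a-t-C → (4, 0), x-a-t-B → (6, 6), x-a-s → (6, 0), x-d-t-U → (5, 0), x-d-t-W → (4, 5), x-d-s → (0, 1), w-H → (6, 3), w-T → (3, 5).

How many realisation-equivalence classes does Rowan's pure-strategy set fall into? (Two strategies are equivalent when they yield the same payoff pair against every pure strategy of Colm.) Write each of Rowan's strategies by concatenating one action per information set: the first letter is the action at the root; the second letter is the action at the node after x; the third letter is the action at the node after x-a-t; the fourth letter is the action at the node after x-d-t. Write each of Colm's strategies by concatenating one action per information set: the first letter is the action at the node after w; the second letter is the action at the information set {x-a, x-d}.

7

Rowan has 36 pure strategies: zaAU, zaAW, zaCU, zaCW, zaBU, zaBW, zdAU, zdAW, zdCU, zdCW, zdBU, zdBW, xaAU, xaAW, xaCU, xaCW, xaBU, xaBW, xdAU, xdAW, xdCU, xdCW, xdBU, xdBW, waAU, waAW, waCU, waCW, waBU, waBW, wdAU, wdAW, wdCU, wdCW, wdBU, wdBW. Columns: Ht, Hs, Tt, Ts.
{zaAU, zaAW, zaCU, zaCW, zaBU, zaBW, zdAU, zdAW, zdCU, zdCW, zdBU, zdBW} → row (4,1) (4,1) (4,1) (4,1)
{xaAU, xaAW} → row (4,4) (6,0) (4,4) (6,0)
{xaCU, xaCW} → row (4,0) (6,0) (4,0) (6,0)
{xaBU, xaBW} → row (6,6) (6,0) (6,6) (6,0)
{xdAU, xdCU, xdBU} → row (5,0) (0,1) (5,0) (0,1)
{xdAW, xdCW, xdBW} → row (4,5) (0,1) (4,5) (0,1)
{waAU, waAW, waCU, waCW, waBU, waBW, wdAU, wdAW, wdCU, wdCW, wdBU, wdBW} → row (6,3) (6,3) (3,5) (3,5)
That's 7 distinct rows out of 36 strategies.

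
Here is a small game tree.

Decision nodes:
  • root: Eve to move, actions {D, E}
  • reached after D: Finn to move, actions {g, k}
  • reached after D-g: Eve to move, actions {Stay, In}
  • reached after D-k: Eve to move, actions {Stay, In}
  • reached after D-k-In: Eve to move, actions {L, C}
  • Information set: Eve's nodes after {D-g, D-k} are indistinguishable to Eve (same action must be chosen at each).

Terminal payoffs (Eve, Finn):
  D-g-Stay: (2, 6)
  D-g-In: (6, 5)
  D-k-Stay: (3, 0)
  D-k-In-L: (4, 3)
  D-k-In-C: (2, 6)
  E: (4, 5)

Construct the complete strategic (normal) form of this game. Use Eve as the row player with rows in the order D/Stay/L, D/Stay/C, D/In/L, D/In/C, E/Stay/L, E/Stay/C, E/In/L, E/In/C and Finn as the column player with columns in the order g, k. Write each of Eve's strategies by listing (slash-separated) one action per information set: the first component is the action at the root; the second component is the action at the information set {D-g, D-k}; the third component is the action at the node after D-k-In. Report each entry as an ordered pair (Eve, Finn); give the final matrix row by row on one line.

D/Stay/L: (2,6) (3,0) | D/Stay/C: (2,6) (3,0) | D/In/L: (6,5) (4,3) | D/In/C: (6,5) (2,6) | E/Stay/L: (4,5) (4,5) | E/Stay/C: (4,5) (4,5) | E/In/L: (4,5) (4,5) | E/In/C: (4,5) (4,5)

Row D/Stay/L: g→(2,6), k→(3,0)
Row D/Stay/C: g→(2,6), k→(3,0)
Row D/In/L: g→(6,5), k→(4,3)
Row D/In/C: g→(6,5), k→(2,6)
Row E/Stay/L: g→(4,5), k→(4,5)
Row E/Stay/C: g→(4,5), k→(4,5)
Row E/In/L: g→(4,5), k→(4,5)
Row E/In/C: g→(4,5), k→(4,5)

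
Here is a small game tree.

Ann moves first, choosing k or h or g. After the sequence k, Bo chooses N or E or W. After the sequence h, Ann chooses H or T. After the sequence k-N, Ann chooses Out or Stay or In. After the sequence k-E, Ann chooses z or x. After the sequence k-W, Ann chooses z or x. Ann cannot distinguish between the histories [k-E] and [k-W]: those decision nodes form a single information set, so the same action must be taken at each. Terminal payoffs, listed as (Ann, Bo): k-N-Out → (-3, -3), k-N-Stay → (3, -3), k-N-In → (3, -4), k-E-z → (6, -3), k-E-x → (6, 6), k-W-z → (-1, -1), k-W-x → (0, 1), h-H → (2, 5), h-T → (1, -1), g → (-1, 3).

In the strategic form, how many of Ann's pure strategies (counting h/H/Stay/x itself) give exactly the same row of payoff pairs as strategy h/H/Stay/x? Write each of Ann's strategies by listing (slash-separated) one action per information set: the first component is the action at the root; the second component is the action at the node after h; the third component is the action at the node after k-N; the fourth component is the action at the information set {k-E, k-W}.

Row for h/H/Stay/x (columns N, E, W): (2,5) (2,5) (2,5).
Under h/H/Stay/x, Ann's choice at the node after k-N and at the information set {k-E, k-W} can never be reached regardless of what Bo does, so varying those choices leaves every outcome unchanged.
Holding the reachable choices fixed and varying the unreachable ones freely already gives 3 × 2 = 6 equivalent strategies.
No other strategy reproduces this row, so those 6 are the full class: h/H/Out/z, h/H/Out/x, h/H/Stay/z, h/H/Stay/x, h/H/In/z, h/H/In/x.

6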